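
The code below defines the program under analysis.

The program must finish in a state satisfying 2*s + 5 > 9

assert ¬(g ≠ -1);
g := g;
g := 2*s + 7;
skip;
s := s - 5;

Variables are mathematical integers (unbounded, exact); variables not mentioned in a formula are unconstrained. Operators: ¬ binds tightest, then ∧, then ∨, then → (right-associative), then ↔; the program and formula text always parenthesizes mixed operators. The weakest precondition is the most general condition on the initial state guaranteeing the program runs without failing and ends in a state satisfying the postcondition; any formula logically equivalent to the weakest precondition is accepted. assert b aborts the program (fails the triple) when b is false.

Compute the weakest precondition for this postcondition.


Working backward. After the program, the postcondition 2*s + 5 > 9 must hold; in canonical form it is 2*s > 4.
Before s := s - 5: 2*s > 14
Before skip: 2*s > 14
Before g := 2*s + 7: 2*s > 14
Before g := g: 2*s > 14
Before assert ¬(g ≠ -1): (¬(g ≠ -1)) ∧ 2*s > 14
Answer: WP = (¬(g ≠ -1)) ∧ 2*s > 14


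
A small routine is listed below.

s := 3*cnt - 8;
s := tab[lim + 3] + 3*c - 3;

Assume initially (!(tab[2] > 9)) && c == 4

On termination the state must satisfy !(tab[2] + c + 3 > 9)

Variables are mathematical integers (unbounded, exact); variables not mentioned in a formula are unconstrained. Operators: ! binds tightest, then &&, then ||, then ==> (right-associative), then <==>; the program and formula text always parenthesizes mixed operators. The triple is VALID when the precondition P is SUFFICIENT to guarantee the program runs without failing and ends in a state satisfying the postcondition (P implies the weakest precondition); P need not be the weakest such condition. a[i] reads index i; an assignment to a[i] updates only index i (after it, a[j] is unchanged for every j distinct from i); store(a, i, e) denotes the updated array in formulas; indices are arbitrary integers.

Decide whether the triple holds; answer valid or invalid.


Working backward. After the program, the postcondition !(tab[2] + c + 3 > 9) must hold; in canonical form it is !(tab[2] + c > 6).
Before s := tab[lim + 3] + 3*c - 3: !(tab[2] + c > 6)
Before s := 3*cnt - 8: !(tab[2] + c > 6)
The weakest precondition is !(tab[2] + c > 6).
Check whether (!(tab[2] > 9)) && c == 4 implies it.
Countermodel: at the initial state c = 4, tab = {[2] = 3, elsewhere 3}, the precondition holds but the weakest precondition fails.
Answer: invalid


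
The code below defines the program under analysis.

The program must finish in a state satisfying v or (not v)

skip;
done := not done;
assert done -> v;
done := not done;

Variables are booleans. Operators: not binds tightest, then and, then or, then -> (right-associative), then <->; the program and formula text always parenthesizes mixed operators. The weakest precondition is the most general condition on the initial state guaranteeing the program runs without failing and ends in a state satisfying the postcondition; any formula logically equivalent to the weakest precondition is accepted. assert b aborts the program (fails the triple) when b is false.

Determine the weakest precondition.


Working backward. After the program, the postcondition v or (not v) must hold; in canonical form it is true.
Before done := not done: true
Before assert done -> v: done -> v
Before done := not done: (not done) -> v
Before skip: (not done) -> v
Answer: WP = (not done) -> v


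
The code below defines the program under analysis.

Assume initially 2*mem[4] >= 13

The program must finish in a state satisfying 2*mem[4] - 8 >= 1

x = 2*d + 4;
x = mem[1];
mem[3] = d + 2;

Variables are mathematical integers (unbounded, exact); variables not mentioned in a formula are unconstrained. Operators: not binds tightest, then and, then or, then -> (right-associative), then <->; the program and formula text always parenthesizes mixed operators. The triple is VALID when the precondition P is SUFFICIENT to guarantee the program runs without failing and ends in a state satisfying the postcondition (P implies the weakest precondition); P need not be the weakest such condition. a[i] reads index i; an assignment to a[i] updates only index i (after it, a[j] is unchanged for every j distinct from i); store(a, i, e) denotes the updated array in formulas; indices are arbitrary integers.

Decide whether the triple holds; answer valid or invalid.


Working backward. After the program, the postcondition 2*mem[4] - 8 >= 1 must hold; in canonical form it is 2*mem[4] >= 9.
Before mem[3] := d + 2: 2*mem[4] >= 9
Before x := mem[1]: 2*mem[4] >= 9
Before x := 2*d + 4: 2*mem[4] >= 9
The weakest precondition is 2*mem[4] >= 9.
Check whether 2*mem[4] >= 13 implies it.
Every state satisfying the precondition satisfies the weakest precondition: the implication holds.
Answer: valid


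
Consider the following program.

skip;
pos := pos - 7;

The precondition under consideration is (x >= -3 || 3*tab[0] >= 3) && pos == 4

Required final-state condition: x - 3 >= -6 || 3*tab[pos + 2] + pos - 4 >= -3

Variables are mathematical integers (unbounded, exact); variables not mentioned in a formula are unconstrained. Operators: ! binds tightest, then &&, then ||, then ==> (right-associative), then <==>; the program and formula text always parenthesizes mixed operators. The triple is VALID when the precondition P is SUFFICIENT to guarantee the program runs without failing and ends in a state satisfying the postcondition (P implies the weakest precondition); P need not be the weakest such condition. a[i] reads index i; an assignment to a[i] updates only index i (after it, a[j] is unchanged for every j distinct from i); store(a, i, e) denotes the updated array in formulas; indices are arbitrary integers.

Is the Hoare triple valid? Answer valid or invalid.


Working backward. After the program, the postcondition x - 3 >= -6 || 3*tab[pos + 2] + pos - 4 >= -3 must hold; in canonical form it is x >= -3 || 3*tab[pos + 2] + pos >= 1.
Before pos := pos - 7: x >= -3 || 3*tab[pos - 5] + pos >= 8
Before skip: x >= -3 || 3*tab[pos - 5] + pos >= 8
The weakest precondition is x >= -3 || 3*tab[pos - 5] + pos >= 8.
Check whether (x >= -3 || 3*tab[0] >= 3) && pos == 4 implies it.
Countermodel: at the initial state pos = 4, tab = {[-1] = -17422, [0] = 1, elsewhere -17422}, x = -4, the precondition holds but the weakest precondition fails.
Answer: invalid


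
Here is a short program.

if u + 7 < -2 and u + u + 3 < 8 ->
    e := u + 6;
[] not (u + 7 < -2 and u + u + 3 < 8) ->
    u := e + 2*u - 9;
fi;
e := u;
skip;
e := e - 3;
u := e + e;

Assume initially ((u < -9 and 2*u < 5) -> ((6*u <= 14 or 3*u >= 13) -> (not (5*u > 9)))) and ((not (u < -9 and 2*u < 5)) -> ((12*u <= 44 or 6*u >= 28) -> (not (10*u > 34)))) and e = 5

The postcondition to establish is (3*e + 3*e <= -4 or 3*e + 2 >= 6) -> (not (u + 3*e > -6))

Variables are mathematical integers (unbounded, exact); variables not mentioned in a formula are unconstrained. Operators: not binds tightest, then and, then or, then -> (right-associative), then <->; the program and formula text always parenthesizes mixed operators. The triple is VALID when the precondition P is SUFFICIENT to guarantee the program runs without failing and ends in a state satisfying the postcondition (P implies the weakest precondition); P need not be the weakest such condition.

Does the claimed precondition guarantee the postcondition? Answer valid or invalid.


Working backward. After the program, the postcondition (3*e + 3*e <= -4 or 3*e + 2 >= 6) -> (not (u + 3*e > -6)) must hold; in canonical form it is (6*e <= -4 or 3*e >= 4) -> (not (3*e + u > -6)).
Before u := e + e: (6*e <= -4 or 3*e >= 4) -> (not (5*e > -6))
Before e := e - 3: (6*e <= 14 or 3*e >= 13) -> (not (5*e > 9))
Before skip: (6*e <= 14 or 3*e >= 13) -> (not (5*e > 9))
Before e := u: (6*u <= 14 or 3*u >= 13) -> (not (5*u > 9))
Then branch requires (6*u <= 14 or 3*u >= 13) -> (not (5*u > 9)); else branch requires (6*e + 12*u <= 68 or 3*e + 6*u >= 40) -> (not (5*e + 10*u > 54)).
Before the if: ((u < -9 and 2*u < 5) -> ((6*u <= 14 or 3*u >= 13) -> (not (5*u > 9)))) and ((not (u < -9 and 2*u < 5)) -> ((6*e + 12*u <= 68 or 3*e + 6*u >= 40) -> (not (5*e + 10*u > 54))))
The weakest precondition is ((u < -9 and 2*u < 5) -> ((6*u <= 14 or 3*u >= 13) -> (not (5*u > 9)))) and ((not (u < -9 and 2*u < 5)) -> ((6*e + 12*u <= 68 or 3*e + 6*u >= 40) -> (not (5*e + 10*u > 54)))).
Check whether ((u < -9 and 2*u < 5) -> ((6*u <= 14 or 3*u >= 13) -> (not (5*u > 9)))) and ((not (u < -9 and 2*u < 5)) -> ((12*u <= 44 or 6*u >= 28) -> (not (10*u > 34)))) and e = 5 implies it.
Countermodel: at the initial state e = 5, u = 3, the precondition holds but the weakest precondition fails.
Answer: invalid


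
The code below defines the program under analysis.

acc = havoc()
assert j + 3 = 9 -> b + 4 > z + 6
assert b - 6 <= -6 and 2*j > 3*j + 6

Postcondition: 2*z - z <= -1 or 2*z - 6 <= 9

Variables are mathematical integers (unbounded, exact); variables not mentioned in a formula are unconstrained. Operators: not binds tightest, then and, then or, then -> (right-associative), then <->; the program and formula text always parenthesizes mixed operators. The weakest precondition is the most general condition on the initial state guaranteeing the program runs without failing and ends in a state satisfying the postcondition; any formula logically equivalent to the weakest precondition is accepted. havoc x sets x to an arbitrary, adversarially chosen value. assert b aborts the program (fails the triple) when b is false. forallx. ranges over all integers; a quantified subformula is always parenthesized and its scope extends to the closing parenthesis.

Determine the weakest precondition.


Working backward. After the program, the postcondition 2*z - z <= -1 or 2*z - 6 <= 9 must hold; in canonical form it is z <= -1 or 2*z <= 15.
Before assert b - 6 <= -6 and 2*j > 3*j + 6: b <= 0 and j < -6 and (z <= -1 or 2*z <= 15)
Before assert j + 3 = 9 -> b + 4 > z + 6: (j = 6 -> b > z + 2) and b <= 0 and j < -6 and (z <= -1 or 2*z <= 15)
Before havoc acc: (j = 6 -> b > z + 2) and b <= 0 and j < -6 and (z <= -1 or 2*z <= 15)
Answer: WP = (j = 6 -> b > z + 2) and b <= 0 and j < -6 and (z <= -1 or 2*z <= 15)


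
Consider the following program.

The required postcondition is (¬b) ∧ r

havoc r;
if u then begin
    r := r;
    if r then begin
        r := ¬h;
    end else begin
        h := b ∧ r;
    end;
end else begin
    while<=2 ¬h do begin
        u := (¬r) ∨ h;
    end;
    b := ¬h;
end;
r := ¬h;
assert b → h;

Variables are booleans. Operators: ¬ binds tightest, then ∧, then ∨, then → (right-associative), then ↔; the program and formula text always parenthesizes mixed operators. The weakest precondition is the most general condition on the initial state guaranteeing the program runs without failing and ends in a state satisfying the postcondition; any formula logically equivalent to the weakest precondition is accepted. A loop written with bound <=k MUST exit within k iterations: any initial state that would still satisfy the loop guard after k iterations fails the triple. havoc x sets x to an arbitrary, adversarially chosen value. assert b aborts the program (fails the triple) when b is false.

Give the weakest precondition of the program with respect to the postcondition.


Working backward. After the program, (¬b) ∧ r must hold.
Before assert b → h: (b → h) ∧ (¬b) ∧ r
Before r := ¬h: (b → h) ∧ (¬b) ∧ (¬h)
Then branch requires (r → ((b → h) ∧ (¬b) ∧ (¬h))) ∧ ((¬r) → ((b → (b ∧ r)) ∧ (¬b) ∧ (¬(b ∧ r)))); else branch requires false.
Before the if: (u → ((r → ((b → h) ∧ (¬b) ∧ (¬h))) ∧ ((¬r) → ((b → (b ∧ r)) ∧ (¬b) ∧ (¬(b ∧ r)))))) ∧ u
Before havoc r: (u → ((b → h) ∧ (¬b) ∧ (¬h))) ∧ u ∧ (u → (¬b))
Answer: WP = (u → ((b → h) ∧ (¬b) ∧ (¬h))) ∧ u ∧ (u → (¬b))


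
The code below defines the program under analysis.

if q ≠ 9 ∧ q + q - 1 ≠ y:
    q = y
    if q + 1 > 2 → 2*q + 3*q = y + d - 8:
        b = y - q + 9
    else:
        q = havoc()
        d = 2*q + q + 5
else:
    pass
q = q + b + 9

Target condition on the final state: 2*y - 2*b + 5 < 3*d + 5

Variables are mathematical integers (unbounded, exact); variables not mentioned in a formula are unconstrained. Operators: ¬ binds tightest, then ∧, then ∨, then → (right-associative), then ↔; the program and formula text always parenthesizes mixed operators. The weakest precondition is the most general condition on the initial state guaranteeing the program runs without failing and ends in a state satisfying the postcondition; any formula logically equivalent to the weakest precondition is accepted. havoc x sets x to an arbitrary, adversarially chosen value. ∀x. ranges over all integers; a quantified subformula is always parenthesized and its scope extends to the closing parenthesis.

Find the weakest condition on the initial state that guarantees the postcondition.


Working backward. After the program, the postcondition 2*y - 2*b + 5 < 3*d + 5 must hold; in canonical form it is 2*y < 2*b + 3*d.
Before q := q + b + 9: 2*y < 2*b + 3*d
Then branch requires ((y > 1 → 4*y = d - 8) → 2*y < 3*d + 18) ∧ ((¬(y > 1 → 4*y = d - 8)) → (∀q_1. 2*y < 2*b + 9*q_1 + 15)); else branch requires 2*y < 2*b + 3*d.
Before the if: ((q ≠ 9 ∧ 2*q ≠ y + 1) → (((y > 1 → 4*y = d - 8) → 2*y < 3*d + 18) ∧ ((¬(y > 1 → 4*y = d - 8)) → (∀q_1. 2*y < 2*b + 9*q_1 + 15)))) ∧ ((¬(q ≠ 9 ∧ 2*q ≠ y + 1)) → 2*y < 2*b + 3*d)
Answer: WP = ((q ≠ 9 ∧ 2*q ≠ y + 1) → (((y > 1 → 4*y = d - 8) → 2*y < 3*d + 18) ∧ ((¬(y > 1 → 4*y = d - 8)) → (∀q_1. 2*y < 2*b + 9*q_1 + 15)))) ∧ ((¬(q ≠ 9 ∧ 2*q ≠ y + 1)) → 2*y < 2*b + 3*d)


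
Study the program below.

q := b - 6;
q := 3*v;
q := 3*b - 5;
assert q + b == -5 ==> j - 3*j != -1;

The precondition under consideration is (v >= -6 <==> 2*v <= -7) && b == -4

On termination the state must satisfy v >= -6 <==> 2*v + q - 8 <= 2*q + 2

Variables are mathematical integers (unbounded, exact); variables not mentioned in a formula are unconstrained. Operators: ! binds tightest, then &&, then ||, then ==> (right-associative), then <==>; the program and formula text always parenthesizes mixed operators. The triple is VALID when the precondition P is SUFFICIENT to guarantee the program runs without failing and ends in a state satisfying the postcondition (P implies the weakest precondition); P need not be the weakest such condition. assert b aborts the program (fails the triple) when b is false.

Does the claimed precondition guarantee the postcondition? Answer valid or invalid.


Working backward. After the program, the postcondition v >= -6 <==> 2*v + q - 8 <= 2*q + 2 must hold; in canonical form it is v >= -6 <==> 2*v <= q + 10.
Before assert q + b == -5 ==> j - 3*j != -1: (b + q == -5 ==> 2*j != 1) && (v >= -6 <==> 2*v <= q + 10)
Before q := 3*b - 5: (4*b == 0 ==> 2*j != 1) && (v >= -6 <==> 2*v <= 3*b + 5)
Before q := 3*v: (4*b == 0 ==> 2*j != 1) && (v >= -6 <==> 2*v <= 3*b + 5)
Before q := b - 6: (4*b == 0 ==> 2*j != 1) && (v >= -6 <==> 2*v <= 3*b + 5)
The weakest precondition is (4*b == 0 ==> 2*j != 1) && (v >= -6 <==> 2*v <= 3*b + 5).
Check whether (v >= -6 <==> 2*v <= -7) && b == -4 implies it.
Every state satisfying the precondition satisfies the weakest precondition: the implication holds.
Answer: valid


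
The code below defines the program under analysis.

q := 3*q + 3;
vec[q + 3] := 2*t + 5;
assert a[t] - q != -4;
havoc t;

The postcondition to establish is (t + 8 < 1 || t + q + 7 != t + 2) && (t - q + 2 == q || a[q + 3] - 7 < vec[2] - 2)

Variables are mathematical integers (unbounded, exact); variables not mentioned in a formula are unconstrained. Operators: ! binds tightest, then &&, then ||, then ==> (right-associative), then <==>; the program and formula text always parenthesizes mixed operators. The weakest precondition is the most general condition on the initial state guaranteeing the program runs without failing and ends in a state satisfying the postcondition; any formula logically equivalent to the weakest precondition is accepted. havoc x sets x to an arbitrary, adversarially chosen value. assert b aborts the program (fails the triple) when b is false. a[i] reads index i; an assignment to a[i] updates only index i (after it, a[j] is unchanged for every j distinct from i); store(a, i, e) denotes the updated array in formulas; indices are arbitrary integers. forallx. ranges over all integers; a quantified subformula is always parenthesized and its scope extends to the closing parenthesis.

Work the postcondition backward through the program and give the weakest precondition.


Working backward. After the program, the postcondition (t + 8 < 1 || t + q + 7 != t + 2) && (t - q + 2 == q || a[q + 3] - 7 < vec[2] - 2) must hold; in canonical form it is (t < -7 || q != -5) && (t == 2*q - 2 || a[q + 3] < vec[2] + 5).
Before havoc t: forall t_1. ((t_1 < -7 || q != -5) && (t_1 == 2*q - 2 || a[q + 3] < vec[2] + 5))
Before assert a[t] - q != -4: a[t] != q - 4 && (forall t_1. ((t_1 < -7 || q != -5) && (t_1 == 2*q - 2 || a[q + 3] < vec[2] + 5)))
Before vec[q + 3] := 2*t + 5: a[t] != q - 4 && (forall t_1. ((t_1 < -7 || q != -5) && (t_1 == 2*q - 2 || a[q + 3] < store(vec, q + 3, 2*t + 5)[2] + 5)))
Before q := 3*q + 3: a[t] != 3*q - 1 && (forall t_1. ((t_1 < -7 || 3*q != -8) && (t_1 == 6*q + 4 || a[3*q + 6] < store(vec, 3*q + 6, 2*t + 5)[2] + 5)))
Answer: WP = a[t] != 3*q - 1 && (forall t_1. ((t_1 < -7 || 3*q != -8) && (t_1 == 6*q + 4 || a[3*q + 6] < store(vec, 3*q + 6, 2*t + 5)[2] + 5)))


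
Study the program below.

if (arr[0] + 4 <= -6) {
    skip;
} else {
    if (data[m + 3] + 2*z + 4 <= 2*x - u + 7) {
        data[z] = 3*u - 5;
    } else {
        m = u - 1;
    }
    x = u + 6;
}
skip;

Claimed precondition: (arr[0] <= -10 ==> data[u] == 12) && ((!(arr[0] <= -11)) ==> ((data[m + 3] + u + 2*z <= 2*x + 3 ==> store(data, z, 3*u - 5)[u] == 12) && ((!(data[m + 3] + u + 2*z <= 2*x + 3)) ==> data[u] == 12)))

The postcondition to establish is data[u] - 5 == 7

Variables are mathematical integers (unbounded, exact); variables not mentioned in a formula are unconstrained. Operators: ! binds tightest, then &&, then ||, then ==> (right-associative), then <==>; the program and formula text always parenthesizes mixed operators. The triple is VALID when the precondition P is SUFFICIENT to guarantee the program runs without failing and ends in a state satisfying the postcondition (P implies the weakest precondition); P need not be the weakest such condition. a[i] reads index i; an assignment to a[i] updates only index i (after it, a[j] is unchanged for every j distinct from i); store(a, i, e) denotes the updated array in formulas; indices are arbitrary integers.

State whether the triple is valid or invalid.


Working backward. After the program, the postcondition data[u] - 5 == 7 must hold; in canonical form it is data[u] == 12.
Before skip: data[u] == 12
Then branch requires data[u] == 12; else branch requires (data[m + 3] + u + 2*z <= 2*x + 3 ==> store(data, z, 3*u - 5)[u] == 12) && ((!(data[m + 3] + u + 2*z <= 2*x + 3)) ==> data[u] == 12).
Before the if: (arr[0] <= -10 ==> data[u] == 12) && ((!(arr[0] <= -10)) ==> ((data[m + 3] + u + 2*z <= 2*x + 3 ==> store(data, z, 3*u - 5)[u] == 12) && ((!(data[m + 3] + u + 2*z <= 2*x + 3)) ==> data[u] == 12)))
The weakest precondition is (arr[0] <= -10 ==> data[u] == 12) && ((!(arr[0] <= -10)) ==> ((data[m + 3] + u + 2*z <= 2*x + 3 ==> store(data, z, 3*u - 5)[u] == 12) && ((!(data[m + 3] + u + 2*z <= 2*x + 3)) ==> data[u] == 12))).
Check whether (arr[0] <= -10 ==> data[u] == 12) && ((!(arr[0] <= -11)) ==> ((data[m + 3] + u + 2*z <= 2*x + 3 ==> store(data, z, 3*u - 5)[u] == 12) && ((!(data[m + 3] + u + 2*z <= 2*x + 3)) ==> data[u] == 12))) implies it.
Every state satisfying the precondition satisfies the weakest precondition: the implication holds.
Answer: valid


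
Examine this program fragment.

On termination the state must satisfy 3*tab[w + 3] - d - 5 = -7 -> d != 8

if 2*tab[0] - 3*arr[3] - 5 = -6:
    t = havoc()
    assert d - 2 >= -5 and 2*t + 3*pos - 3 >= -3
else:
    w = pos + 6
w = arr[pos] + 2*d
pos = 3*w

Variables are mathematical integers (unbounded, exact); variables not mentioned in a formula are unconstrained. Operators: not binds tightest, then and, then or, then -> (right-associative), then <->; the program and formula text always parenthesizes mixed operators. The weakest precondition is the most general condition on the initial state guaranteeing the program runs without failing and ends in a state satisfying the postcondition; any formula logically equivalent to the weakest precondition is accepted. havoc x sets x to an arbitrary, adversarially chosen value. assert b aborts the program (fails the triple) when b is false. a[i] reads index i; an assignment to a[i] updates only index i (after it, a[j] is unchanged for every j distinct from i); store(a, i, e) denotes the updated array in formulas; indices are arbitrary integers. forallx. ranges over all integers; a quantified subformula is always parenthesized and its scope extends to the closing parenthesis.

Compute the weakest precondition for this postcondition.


Working backward. After the program, the postcondition 3*tab[w + 3] - d - 5 = -7 -> d != 8 must hold; in canonical form it is 3*tab[w + 3] = d - 2 -> d != 8.
Before pos := 3*w: 3*tab[w + 3] = d - 2 -> d != 8
Before w := arr[pos] + 2*d: 3*tab[arr[pos] + 2*d + 3] = d - 2 -> d != 8
Then branch requires forall t_1. (d >= -3 and 3*pos + 2*t_1 >= 0 and (3*tab[arr[pos] + 2*d + 3] = d - 2 -> d != 8)); else branch requires 3*tab[arr[pos] + 2*d + 3] = d - 2 -> d != 8.
Before the if: (2*tab[0] = 3*arr[3] - 1 -> (forall t_1. (d >= -3 and 3*pos + 2*t_1 >= 0 and (3*tab[arr[pos] + 2*d + 3] = d - 2 -> d != 8)))) and ((not (2*tab[0] = 3*arr[3] - 1)) -> (3*tab[arr[pos] + 2*d + 3] = d - 2 -> d != 8))
Answer: WP = (2*tab[0] = 3*arr[3] - 1 -> (forall t_1. (d >= -3 and 3*pos + 2*t_1 >= 0 and (3*tab[arr[pos] + 2*d + 3] = d - 2 -> d != 8)))) and ((not (2*tab[0] = 3*arr[3] - 1)) -> (3*tab[arr[pos] + 2*d + 3] = d - 2 -> d != 8))


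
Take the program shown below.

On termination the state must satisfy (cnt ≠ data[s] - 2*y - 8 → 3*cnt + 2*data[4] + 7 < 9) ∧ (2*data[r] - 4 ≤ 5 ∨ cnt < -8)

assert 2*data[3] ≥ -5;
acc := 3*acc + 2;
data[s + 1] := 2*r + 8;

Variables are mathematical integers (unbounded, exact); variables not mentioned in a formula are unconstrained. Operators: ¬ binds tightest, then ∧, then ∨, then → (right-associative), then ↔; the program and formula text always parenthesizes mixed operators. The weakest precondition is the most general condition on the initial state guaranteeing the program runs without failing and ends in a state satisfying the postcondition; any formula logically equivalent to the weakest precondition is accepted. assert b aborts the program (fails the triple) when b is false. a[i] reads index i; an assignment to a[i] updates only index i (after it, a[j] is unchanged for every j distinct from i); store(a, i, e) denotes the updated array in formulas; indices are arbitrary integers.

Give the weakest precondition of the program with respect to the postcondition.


Working backward. After the program, the postcondition (cnt ≠ data[s] - 2*y - 8 → 3*cnt + 2*data[4] + 7 < 9) ∧ (2*data[r] - 4 ≤ 5 ∨ cnt < -8) must hold; in canonical form it is (cnt + 2*y ≠ data[s] - 8 → 2*data[4] + 3*cnt < 2) ∧ (2*data[r] ≤ 9 ∨ cnt < -8).
Before data[s + 1] := 2*r + 8: (cnt + 2*y ≠ store(data, s + 1, 2*r + 8)[s] - 8 → 2*store(data, s + 1, 2*r + 8)[4] + 3*cnt < 2) ∧ (2*store(data, s + 1, 2*r + 8)[r] ≤ 9 ∨ cnt < -8)
Before acc := 3*acc + 2: (cnt + 2*y ≠ store(data, s + 1, 2*r + 8)[s] - 8 → 2*store(data, s + 1, 2*r + 8)[4] + 3*cnt < 2) ∧ (2*store(data, s + 1, 2*r + 8)[r] ≤ 9 ∨ cnt < -8)
Before assert 2*data[3] ≥ -5: 2*data[3] ≥ -5 ∧ (cnt + 2*y ≠ store(data, s + 1, 2*r + 8)[s] - 8 → 2*store(data, s + 1, 2*r + 8)[4] + 3*cnt < 2) ∧ (2*store(data, s + 1, 2*r + 8)[r] ≤ 9 ∨ cnt < -8)
Answer: WP = 2*data[3] ≥ -5 ∧ (cnt + 2*y ≠ store(data, s + 1, 2*r + 8)[s] - 8 → 2*store(data, s + 1, 2*r + 8)[4] + 3*cnt < 2) ∧ (2*store(data, s + 1, 2*r + 8)[r] ≤ 9 ∨ cnt < -8)


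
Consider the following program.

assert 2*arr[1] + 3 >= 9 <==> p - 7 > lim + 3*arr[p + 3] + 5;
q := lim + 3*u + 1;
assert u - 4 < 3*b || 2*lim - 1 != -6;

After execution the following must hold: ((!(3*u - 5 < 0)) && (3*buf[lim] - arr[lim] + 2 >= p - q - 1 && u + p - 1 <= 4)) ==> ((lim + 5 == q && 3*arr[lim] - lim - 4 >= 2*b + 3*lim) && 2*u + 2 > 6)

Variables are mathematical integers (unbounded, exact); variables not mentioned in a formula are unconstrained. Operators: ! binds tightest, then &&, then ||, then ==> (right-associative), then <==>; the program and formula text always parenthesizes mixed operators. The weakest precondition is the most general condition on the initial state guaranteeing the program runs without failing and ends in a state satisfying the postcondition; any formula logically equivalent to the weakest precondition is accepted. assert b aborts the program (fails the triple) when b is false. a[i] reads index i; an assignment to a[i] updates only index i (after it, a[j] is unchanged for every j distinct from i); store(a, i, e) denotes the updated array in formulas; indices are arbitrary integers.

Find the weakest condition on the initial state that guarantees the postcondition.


Working backward. After the program, the postcondition ((!(3*u - 5 < 0)) && (3*buf[lim] - arr[lim] + 2 >= p - q - 1 && u + p - 1 <= 4)) ==> ((lim + 5 == q && 3*arr[lim] - lim - 4 >= 2*b + 3*lim) && 2*u + 2 > 6) must hold; in canonical form it is ((!(3*u < 5)) && 3*buf[lim] + q >= arr[lim] + p - 3 && p + u <= 5) ==> (lim == q - 5 && 3*arr[lim] >= 2*b + 4*lim + 4 && 2*u > 4).
Before assert u - 4 < 3*b || 2*lim - 1 != -6: (u < 3*b + 4 || 2*lim != -5) && (((!(3*u < 5)) && 3*buf[lim] + q >= arr[lim] + p - 3 && p + u <= 5) ==> (lim == q - 5 && 3*arr[lim] >= 2*b + 4*lim + 4 && 2*u > 4))
Before q := lim + 3*u + 1: (u < 3*b + 4 || 2*lim != -5) && (((!(3*u < 5)) && 3*buf[lim] + lim + 3*u >= arr[lim] + p - 4 && p + u <= 5) ==> (3*u == 4 && 3*arr[lim] >= 2*b + 4*lim + 4 && 2*u > 4))
Before assert 2*arr[1] + 3 >= 9 <==> p - 7 > lim + 3*arr[p + 3] + 5: (2*arr[1] >= 6 <==> p > 3*arr[p + 3] + lim + 12) && (u < 3*b + 4 || 2*lim != -5) && (((!(3*u < 5)) && 3*buf[lim] + lim + 3*u >= arr[lim] + p - 4 && p + u <= 5) ==> (3*u == 4 && 3*arr[lim] >= 2*b + 4*lim + 4 && 2*u > 4))
Answer: WP = (2*arr[1] >= 6 <==> p > 3*arr[p + 3] + lim + 12) && (u < 3*b + 4 || 2*lim != -5) && (((!(3*u < 5)) && 3*buf[lim] + lim + 3*u >= arr[lim] + p - 4 && p + u <= 5) ==> (3*u == 4 && 3*arr[lim] >= 2*b + 4*lim + 4 && 2*u > 4))


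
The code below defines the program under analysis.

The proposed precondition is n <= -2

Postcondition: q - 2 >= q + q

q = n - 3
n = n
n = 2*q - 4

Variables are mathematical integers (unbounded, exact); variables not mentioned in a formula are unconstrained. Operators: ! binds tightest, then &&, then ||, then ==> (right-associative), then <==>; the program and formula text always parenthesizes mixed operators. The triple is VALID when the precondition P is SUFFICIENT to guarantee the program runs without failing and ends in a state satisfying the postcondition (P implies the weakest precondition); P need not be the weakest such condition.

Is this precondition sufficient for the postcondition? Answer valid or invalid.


Working backward. After the program, the postcondition q - 2 >= q + q must hold; in canonical form it is q <= -2.
Before n := 2*q - 4: q <= -2
Before n := n: q <= -2
Before q := n - 3: n <= 1
The weakest precondition is n <= 1.
Check whether n <= -2 implies it.
Every state satisfying the precondition satisfies the weakest precondition: the implication holds.
Answer: valid


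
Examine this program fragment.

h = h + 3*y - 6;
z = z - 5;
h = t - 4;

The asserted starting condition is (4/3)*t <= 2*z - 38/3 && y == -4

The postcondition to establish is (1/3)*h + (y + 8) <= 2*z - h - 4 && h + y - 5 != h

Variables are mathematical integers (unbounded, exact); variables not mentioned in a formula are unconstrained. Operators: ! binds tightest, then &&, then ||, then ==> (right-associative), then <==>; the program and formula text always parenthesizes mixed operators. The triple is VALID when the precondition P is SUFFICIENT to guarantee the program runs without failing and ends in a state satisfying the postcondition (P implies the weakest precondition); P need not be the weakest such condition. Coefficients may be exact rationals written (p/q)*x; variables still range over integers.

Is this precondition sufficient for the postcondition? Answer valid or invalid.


Working backward. After the program, the postcondition (1/3)*h + (y + 8) <= 2*z - h - 4 && h + y - 5 != h must hold; in canonical form it is (4/3)*h + y <= 2*z - 12 && y != 5.
Before h := t - 4: (4/3)*t + y <= 2*z - 20/3 && y != 5
Before z := z - 5: (4/3)*t + y <= 2*z - 50/3 && y != 5
Before h := h + 3*y - 6: (4/3)*t + y <= 2*z - 50/3 && y != 5
The weakest precondition is (4/3)*t + y <= 2*z - 50/3 && y != 5.
Check whether (4/3)*t <= 2*z - 38/3 && y == -4 implies it.
Every state satisfying the precondition satisfies the weakest precondition: the implication holds.
Answer: valid


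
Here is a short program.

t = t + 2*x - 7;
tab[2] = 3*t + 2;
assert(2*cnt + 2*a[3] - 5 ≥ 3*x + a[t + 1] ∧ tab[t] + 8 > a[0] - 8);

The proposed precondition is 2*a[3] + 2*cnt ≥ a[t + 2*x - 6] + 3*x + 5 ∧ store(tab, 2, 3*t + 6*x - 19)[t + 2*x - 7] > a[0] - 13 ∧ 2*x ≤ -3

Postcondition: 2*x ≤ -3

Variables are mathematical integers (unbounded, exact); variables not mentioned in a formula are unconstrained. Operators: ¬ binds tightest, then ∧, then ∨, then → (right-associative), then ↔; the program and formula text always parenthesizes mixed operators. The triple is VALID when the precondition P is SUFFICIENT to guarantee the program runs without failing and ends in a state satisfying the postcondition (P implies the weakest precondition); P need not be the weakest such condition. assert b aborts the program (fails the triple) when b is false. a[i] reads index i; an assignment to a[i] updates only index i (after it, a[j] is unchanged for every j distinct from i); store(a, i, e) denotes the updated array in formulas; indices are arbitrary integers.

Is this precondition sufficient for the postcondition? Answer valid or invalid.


Working backward. After the program, 2*x ≤ -3 must hold.
Before assert 2*cnt + 2*a[3] - 5 ≥ 3*x + a[t + 1] ∧ tab[t] + 8 > a[0] - 8: 2*a[3] + 2*cnt ≥ a[t + 1] + 3*x + 5 ∧ tab[t] > a[0] - 16 ∧ 2*x ≤ -3
Before tab[2] := 3*t + 2: 2*a[3] + 2*cnt ≥ a[t + 1] + 3*x + 5 ∧ store(tab, 2, 3*t + 2)[t] > a[0] - 16 ∧ 2*x ≤ -3
Before t := t + 2*x - 7: 2*a[3] + 2*cnt ≥ a[t + 2*x - 6] + 3*x + 5 ∧ store(tab, 2, 3*t + 6*x - 19)[t + 2*x - 7] > a[0] - 16 ∧ 2*x ≤ -3
The weakest precondition is 2*a[3] + 2*cnt ≥ a[t + 2*x - 6] + 3*x + 5 ∧ store(tab, 2, 3*t + 6*x - 19)[t + 2*x - 7] > a[0] - 16 ∧ 2*x ≤ -3.
Check whether 2*a[3] + 2*cnt ≥ a[t + 2*x - 6] + 3*x + 5 ∧ store(tab, 2, 3*t + 6*x - 19)[t + 2*x - 7] > a[0] - 13 ∧ 2*x ≤ -3 implies it.
Every state satisfying the precondition satisfies the weakest precondition: the implication holds.
Answer: valid


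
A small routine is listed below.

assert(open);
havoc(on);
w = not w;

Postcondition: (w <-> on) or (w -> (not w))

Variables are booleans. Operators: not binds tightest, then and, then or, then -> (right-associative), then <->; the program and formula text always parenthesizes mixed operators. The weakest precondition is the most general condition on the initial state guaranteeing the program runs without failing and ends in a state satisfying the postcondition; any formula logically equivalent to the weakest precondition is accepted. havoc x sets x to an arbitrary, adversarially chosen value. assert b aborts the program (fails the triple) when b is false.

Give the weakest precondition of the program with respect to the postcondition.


Working backward. After the program, (w <-> on) or (w -> (not w)) must hold.
Before w := not w: ((not w) <-> on) or ((not w) -> w)
Before havoc on: ((not w) or ((not w) -> w)) and (w or ((not w) -> w))
Before assert open: open and ((not w) or ((not w) -> w)) and (w or ((not w) -> w))
Answer: WP = open and ((not w) or ((not w) -> w)) and (w or ((not w) -> w))


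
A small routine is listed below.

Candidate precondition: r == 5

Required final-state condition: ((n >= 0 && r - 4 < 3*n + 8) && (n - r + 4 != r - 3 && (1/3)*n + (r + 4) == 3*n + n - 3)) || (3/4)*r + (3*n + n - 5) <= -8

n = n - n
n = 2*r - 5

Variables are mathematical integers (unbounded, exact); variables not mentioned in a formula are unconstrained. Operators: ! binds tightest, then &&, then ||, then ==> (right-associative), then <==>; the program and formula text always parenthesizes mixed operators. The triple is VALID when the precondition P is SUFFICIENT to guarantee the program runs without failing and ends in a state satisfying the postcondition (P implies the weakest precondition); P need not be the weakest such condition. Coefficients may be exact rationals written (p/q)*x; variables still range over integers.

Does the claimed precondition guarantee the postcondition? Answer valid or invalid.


Working backward. After the program, the postcondition ((n >= 0 && r - 4 < 3*n + 8) && (n - r + 4 != r - 3 && (1/3)*n + (r + 4) == 3*n + n - 3)) || (3/4)*r + (3*n + n - 5) <= -8 must hold; in canonical form it is (n >= 0 && r < 3*n + 12 && n != 2*r - 7 && r == (11/3)*n - 7) || 4*n + (3/4)*r <= -3.
Before n := 2*r - 5: (2*r >= 5 && 5*r > 3 && (19/3)*r == 76/3) || (35/4)*r <= 17
Before n := n - n: (2*r >= 5 && 5*r > 3 && (19/3)*r == 76/3) || (35/4)*r <= 17
The weakest precondition is (2*r >= 5 && 5*r > 3 && (19/3)*r == 76/3) || (35/4)*r <= 17.
Check whether r == 5 implies it.
Countermodel: at the initial state r = 5, the precondition holds but the weakest precondition fails.
Answer: invalid


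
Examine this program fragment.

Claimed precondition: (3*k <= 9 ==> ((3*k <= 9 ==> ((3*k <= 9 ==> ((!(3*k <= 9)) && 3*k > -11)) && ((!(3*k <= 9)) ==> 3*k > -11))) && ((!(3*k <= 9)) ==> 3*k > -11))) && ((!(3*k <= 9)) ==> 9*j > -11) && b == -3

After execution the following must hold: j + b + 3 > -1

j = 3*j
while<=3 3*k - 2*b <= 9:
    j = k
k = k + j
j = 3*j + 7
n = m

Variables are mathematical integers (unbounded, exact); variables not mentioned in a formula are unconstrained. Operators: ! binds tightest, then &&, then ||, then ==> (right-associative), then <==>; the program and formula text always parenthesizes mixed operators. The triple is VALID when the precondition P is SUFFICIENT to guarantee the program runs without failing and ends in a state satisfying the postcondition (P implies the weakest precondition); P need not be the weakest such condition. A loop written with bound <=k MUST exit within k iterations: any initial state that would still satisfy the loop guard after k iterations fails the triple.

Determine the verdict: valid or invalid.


Working backward. After the program, the postcondition j + b + 3 > -1 must hold; in canonical form it is b + j > -4.
Before n := m: b + j > -4
Before j := 3*j + 7: b + 3*j > -11
Before k := k + j: b + 3*j > -11
Before the loop (bound <=3), unroll the exhaustion recursion (WP_0 = exit-now case; WP_j = one more guarded iteration, up to j = 3):
  WP_0: (!(3*k <= 2*b + 9)) && b + 3*j > -11
  WP_1: (3*k <= 2*b + 9 ==> ((!(3*k <= 2*b + 9)) && b + 3*k > -11)) && ((!(3*k <= 2*b + 9)) ==> b + 3*j > -11)
  WP_2: (3*k <= 2*b + 9 ==> ((3*k <= 2*b + 9 ==> ((!(3*k <= 2*b + 9)) && b + 3*k > -11)) && ((!(3*k <= 2*b + 9)) ==> b + 3*k > -11))) && ((!(3*k <= 2*b + 9)) ==> b + 3*j > -11)
  WP_3: (3*k <= 2*b + 9 ==> ((3*k <= 2*b + 9 ==> ((3*k <= 2*b + 9 ==> ((!(3*k <= 2*b + 9)) && b + 3*k > -11)) && ((!(3*k <= 2*b + 9)) ==> b + 3*k > -11))) && ((!(3*k <= 2*b + 9)) ==> b + 3*k > -11))) && ((!(3*k <= 2*b + 9)) ==> b + 3*j > -11)
So before the loop: (3*k <= 2*b + 9 ==> ((3*k <= 2*b + 9 ==> ((3*k <= 2*b + 9 ==> ((!(3*k <= 2*b + 9)) && b + 3*k > -11)) && ((!(3*k <= 2*b + 9)) ==> b + 3*k > -11))) && ((!(3*k <= 2*b + 9)) ==> b + 3*k > -11))) && ((!(3*k <= 2*b + 9)) ==> b + 3*j > -11)
Before j := 3*j: (3*k <= 2*b + 9 ==> ((3*k <= 2*b + 9 ==> ((3*k <= 2*b + 9 ==> ((!(3*k <= 2*b + 9)) && b + 3*k > -11)) && ((!(3*k <= 2*b + 9)) ==> b + 3*k > -11))) && ((!(3*k <= 2*b + 9)) ==> b + 3*k > -11))) && ((!(3*k <= 2*b + 9)) ==> b + 9*j > -11)
The weakest precondition is (3*k <= 2*b + 9 ==> ((3*k <= 2*b + 9 ==> ((3*k <= 2*b + 9 ==> ((!(3*k <= 2*b + 9)) && b + 3*k > -11)) && ((!(3*k <= 2*b + 9)) ==> b + 3*k > -11))) && ((!(3*k <= 2*b + 9)) ==> b + 3*k > -11))) && ((!(3*k <= 2*b + 9)) ==> b + 9*j > -11).
Check whether (3*k <= 9 ==> ((3*k <= 9 ==> ((3*k <= 9 ==> ((!(3*k <= 9)) && 3*k > -11)) && ((!(3*k <= 9)) ==> 3*k > -11))) && ((!(3*k <= 9)) ==> 3*k > -11))) && ((!(3*k <= 9)) ==> 9*j > -11) && b == -3 implies it.
Countermodel: at the initial state b = -3, j = -1, k = 4, the precondition holds but the weakest precondition fails.
Answer: invalid


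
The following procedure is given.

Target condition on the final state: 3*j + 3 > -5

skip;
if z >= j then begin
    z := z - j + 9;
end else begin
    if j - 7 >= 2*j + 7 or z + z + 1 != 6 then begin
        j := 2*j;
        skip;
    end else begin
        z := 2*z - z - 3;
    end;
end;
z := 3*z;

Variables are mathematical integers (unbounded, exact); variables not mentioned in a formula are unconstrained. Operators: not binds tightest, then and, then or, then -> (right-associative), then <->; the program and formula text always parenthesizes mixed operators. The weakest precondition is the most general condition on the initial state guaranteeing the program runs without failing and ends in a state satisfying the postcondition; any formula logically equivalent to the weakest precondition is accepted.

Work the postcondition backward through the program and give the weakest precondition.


Working backward. After the program, the postcondition 3*j + 3 > -5 must hold; in canonical form it is 3*j > -8.
Before z := 3*z: 3*j > -8
Then branch requires 3*j > -8; else branch requires ((j <= -14 or 2*z != 5) -> 6*j > -8) and ((not (j <= -14 or 2*z != 5)) -> 3*j > -8).
Before the if: (z >= j -> 3*j > -8) and ((not (z >= j)) -> (((j <= -14 or 2*z != 5) -> 6*j > -8) and ((not (j <= -14 or 2*z != 5)) -> 3*j > -8)))
Before skip: (z >= j -> 3*j > -8) and ((not (z >= j)) -> (((j <= -14 or 2*z != 5) -> 6*j > -8) and ((not (j <= -14 or 2*z != 5)) -> 3*j > -8)))
Answer: WP = (z >= j -> 3*j > -8) and ((not (z >= j)) -> (((j <= -14 or 2*z != 5) -> 6*j > -8) and ((not (j <= -14 or 2*z != 5)) -> 3*j > -8)))


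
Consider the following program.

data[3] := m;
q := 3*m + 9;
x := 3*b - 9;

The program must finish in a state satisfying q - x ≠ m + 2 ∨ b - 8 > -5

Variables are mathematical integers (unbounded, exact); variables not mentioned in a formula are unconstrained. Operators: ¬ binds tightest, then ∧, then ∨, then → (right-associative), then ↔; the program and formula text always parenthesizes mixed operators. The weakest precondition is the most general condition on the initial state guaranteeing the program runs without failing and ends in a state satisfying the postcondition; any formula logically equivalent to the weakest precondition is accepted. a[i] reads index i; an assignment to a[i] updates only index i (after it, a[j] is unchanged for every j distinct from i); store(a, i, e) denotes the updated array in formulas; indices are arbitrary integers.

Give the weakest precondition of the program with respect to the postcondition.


Working backward. After the program, the postcondition q - x ≠ m + 2 ∨ b - 8 > -5 must hold; in canonical form it is q ≠ m + x + 2 ∨ b > 3.
Before x := 3*b - 9: q ≠ 3*b + m - 7 ∨ b > 3
Before q := 3*m + 9: 2*m ≠ 3*b - 16 ∨ b > 3
Before data[3] := m: 2*m ≠ 3*b - 16 ∨ b > 3
Answer: WP = 2*m ≠ 3*b - 16 ∨ b > 3


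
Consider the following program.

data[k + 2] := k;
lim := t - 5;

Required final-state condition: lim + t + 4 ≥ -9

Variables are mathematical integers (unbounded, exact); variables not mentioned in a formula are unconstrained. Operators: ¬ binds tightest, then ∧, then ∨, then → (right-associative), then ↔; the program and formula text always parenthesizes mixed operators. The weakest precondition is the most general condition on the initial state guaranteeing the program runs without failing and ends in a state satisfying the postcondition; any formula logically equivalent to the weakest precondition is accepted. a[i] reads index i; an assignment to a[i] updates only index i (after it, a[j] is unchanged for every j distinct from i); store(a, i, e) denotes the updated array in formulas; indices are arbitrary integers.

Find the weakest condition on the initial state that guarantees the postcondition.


Working backward. After the program, the postcondition lim + t + 4 ≥ -9 must hold; in canonical form it is lim + t ≥ -13.
Before lim := t - 5: 2*t ≥ -8
Before data[k + 2] := k: 2*t ≥ -8
Answer: WP = 2*t ≥ -8
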